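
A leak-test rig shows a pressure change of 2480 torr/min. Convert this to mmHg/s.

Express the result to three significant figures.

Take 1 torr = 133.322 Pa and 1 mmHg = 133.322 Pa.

41.3 mmHg/s

2480 torr/min × 133.322 Pa/torr ÷ 60 s/min = 5510.64 Pa/s
5510.64 Pa/s ÷ 133.322 Pa/mmHg = 41.3333 mmHg/s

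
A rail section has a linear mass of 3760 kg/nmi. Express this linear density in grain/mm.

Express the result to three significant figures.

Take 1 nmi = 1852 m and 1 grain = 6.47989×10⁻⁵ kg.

31.3 grain/mm

3760 kg/nmi ÷ 1852 m/nmi = 2.03024 kg/m
2.03024 kg/m ÷ 6.47989×10⁻⁵ kg/grain × 0.001 m/mm = 31.3314 grain/mm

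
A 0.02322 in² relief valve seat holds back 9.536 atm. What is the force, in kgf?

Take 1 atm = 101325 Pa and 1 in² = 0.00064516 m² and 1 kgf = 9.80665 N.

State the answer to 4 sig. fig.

1.476 kgf

9.536 atm × 101325 → 966235 Pa
0.02322 in² × 0.00064516 → 1.49806×10⁻⁵ m²
F = P × A = 966235 Pa × 1.49806×10⁻⁵ m² = 14.4748 N
14.4748 N ÷ (9.80665 N/kgf) = 1.47602 kgf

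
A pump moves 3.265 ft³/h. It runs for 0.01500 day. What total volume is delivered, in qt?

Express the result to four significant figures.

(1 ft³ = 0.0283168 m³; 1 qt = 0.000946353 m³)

3.265 ft³/h → 2.56818×10⁻⁵ m³/s
0.01500 day → 1296 s
V = Q × t = 2.56818×10⁻⁵ × 1296 = 0.0332836 m³
In qt: 0.0332836 / 0.000946353 = 35.1704 qt

35.17 qt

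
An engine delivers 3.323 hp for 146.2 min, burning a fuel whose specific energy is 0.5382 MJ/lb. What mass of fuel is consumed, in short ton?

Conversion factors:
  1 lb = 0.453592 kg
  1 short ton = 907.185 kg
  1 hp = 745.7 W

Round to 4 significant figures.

3.323 hp → 2477.96 W
146.2 min → 8772 s
E = P × t = 2477.96 × 8772 = 2.17367×10⁷ J
0.5382 MJ/lb → 1.18653×10⁶ J/kg
m = E / e_s = 2.17367×10⁷ / 1.18653×10⁶ = 18.3196 kg
In short ton: 18.3196 / 907.185 = 0.0201939 short ton

0.02019 short ton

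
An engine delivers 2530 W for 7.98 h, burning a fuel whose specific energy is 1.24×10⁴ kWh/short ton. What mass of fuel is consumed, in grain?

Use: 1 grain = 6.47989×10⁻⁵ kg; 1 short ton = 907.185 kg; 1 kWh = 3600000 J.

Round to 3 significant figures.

7.98 h → 28728 s
E = P × t = 2530 × 28728 = 7.26818×10⁷ J
1.24×10⁴ kWh/short ton → 4.92072×10⁷ J/kg
m = E / e_s = 7.26818×10⁷ / 4.92072×10⁷ = 1.47706 kg
In grain: 1.47706 / 6.47989×10⁻⁵ = 22794.5 grain

2.28×10⁴ grain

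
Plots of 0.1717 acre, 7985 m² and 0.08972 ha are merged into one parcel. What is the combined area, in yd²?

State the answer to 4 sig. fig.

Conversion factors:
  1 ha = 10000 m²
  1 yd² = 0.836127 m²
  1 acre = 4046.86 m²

1.145×10⁴ yd²

0.1717 acre × 4046.86 = 694.846 m²
7985 m² (already m²)
0.08972 ha × 10000 = 897.2 m²
Total: 694.846 + 7985 + 897.2 = 9577.05 m²
In yd²: 9577.05 / 0.836127 = 11454.1 yd²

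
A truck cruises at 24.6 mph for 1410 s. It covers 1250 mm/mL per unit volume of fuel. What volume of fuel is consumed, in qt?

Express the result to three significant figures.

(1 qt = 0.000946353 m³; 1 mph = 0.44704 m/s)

13.1 qt

24.6 mph → 10.9972 m/s
d = v × t = 10.9972 × 1410 = 15506.1 m
1250 mm/mL → 1.25×10⁶ m/m³
V = d / (distance per unit fuel) = 15506.1 / 1.25×10⁶ = 0.0124049 m³
In qt: 0.0124049 / 0.000946353 = 13.1081 qt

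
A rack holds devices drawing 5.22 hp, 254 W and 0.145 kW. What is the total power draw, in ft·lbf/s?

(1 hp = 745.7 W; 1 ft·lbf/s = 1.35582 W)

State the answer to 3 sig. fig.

3170 ft·lbf/s

5.22 hp × 745.7 = 3892.55 W
254 W (already W)
0.145 kW × 1000 = 145 W
Combined: 3892.55 + 254 + 145 = 4291.55 W
In ft·lbf/s: 4291.55 / 1.35582 = 3165.28 ft·lbf/s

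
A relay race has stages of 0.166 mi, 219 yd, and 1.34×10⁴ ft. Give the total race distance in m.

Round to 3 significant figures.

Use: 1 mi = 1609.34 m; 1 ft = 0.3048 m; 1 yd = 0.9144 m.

4550 m

0.166 mi × 1609.34 → 267.15 m
219 yd × 0.9144 → 200.254 m
1.34×10⁴ ft × 0.3048 → 4084.32 m
Total: 267.15 + 200.254 + 4084.32 = 4551.72 m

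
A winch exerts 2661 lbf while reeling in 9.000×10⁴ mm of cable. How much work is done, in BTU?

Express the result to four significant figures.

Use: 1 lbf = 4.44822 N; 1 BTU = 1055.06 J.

2661 lbf × 4.44822 → 11836.7 N
9.000×10⁴ mm × 0.001 → 90 m
W = F × d = 11836.7 N × 90 m = 1.0653×10⁶ J
1.0653×10⁶ J ÷ (1055.06 J/BTU) = 1009.71 BTU

1010 BTU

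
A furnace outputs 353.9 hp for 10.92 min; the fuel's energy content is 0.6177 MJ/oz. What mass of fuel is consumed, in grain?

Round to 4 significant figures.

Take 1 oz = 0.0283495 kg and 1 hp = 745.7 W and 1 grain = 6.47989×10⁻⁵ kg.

1.225×10⁵ grain

353.9 hp → 263903 W
10.92 min → 655.2 s
E = P × t = 263903 × 655.2 = 1.72909×10⁸ J
0.6177 MJ/oz → 2.17887×10⁷ J/kg
m = E / e_s = 1.72909×10⁸ / 2.17887×10⁷ = 7.93572 kg
In grain: 7.93572 / 6.47989×10⁻⁵ = 122467 grain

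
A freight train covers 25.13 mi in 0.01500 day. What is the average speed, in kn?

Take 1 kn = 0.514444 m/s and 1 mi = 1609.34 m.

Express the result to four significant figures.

25.13 mi × 1609.34 = 40442.7 m
0.01500 day × 86400 = 1296 s
v = d / t = 40442.7 m / 1296 s = 31.2058 m/s
31.2058 m/s ÷ (0.514444 m/s/kn) = 60.6593 kn

60.66 kn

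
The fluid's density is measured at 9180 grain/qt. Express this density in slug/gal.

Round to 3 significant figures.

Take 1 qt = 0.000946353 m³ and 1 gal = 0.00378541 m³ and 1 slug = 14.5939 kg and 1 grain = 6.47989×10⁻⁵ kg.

0.163 slug/gal

9180 grain/qt × 6.47989×10⁻⁵ kg/grain ÷ 0.000946353 m³/qt = 628.575 kg/m³
628.575 kg/m³ ÷ 14.5939 kg/slug × 0.00378541 m³/gal = 0.163042 slug/gal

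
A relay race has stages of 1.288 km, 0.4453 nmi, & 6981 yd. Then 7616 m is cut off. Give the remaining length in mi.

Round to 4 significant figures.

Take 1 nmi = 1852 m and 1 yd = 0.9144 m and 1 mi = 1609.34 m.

1.288 km × 1000 = 1288 m
0.4453 nmi × 1852 = 824.696 m
6981 yd × 0.9144 = 6383.43 m
7616 m (already m)
Result: 1288 + 824.696 + 6383.43 − 7616 = 880.126 m
In mi: 880.126 / 1609.34 = 0.546886 mi

0.5469 mi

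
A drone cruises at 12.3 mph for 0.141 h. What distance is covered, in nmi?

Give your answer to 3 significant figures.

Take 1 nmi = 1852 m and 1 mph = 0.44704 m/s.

1.51 nmi

12.3 mph × 0.44704 → 5.49859 m/s
0.141 h × 3600 → 507.6 s
d = v × t = 5.49859 m/s × 507.6 s = 2791.08 m
2791.08 m ÷ (1852 m/nmi) = 1.50706 nmi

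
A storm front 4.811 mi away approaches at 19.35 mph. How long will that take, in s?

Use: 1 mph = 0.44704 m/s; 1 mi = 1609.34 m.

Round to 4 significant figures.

895.1 s

4.811 mi × 1609.34 → 7742.53 m
19.35 mph × 0.44704 → 8.65022 m/s
t = d / v = 7742.53 m / 8.65022 m/s = 895.067 s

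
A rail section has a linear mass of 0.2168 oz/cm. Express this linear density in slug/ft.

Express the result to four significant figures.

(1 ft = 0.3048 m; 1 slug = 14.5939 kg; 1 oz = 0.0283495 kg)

0.01284 slug/ft

0.2168 oz/cm × 0.0283495 kg/oz ÷ 0.01 m/cm = 0.614617 kg/m
0.614617 kg/m ÷ 14.5939 kg/slug × 0.3048 m/ft = 0.0128365 slug/ft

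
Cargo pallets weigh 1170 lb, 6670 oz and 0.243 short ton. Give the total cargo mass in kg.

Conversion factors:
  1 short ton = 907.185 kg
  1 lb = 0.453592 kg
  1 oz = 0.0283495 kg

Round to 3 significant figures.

940 kg

1170 lb × 0.453592 = 530.703 kg
6670 oz × 0.0283495 = 189.091 kg
0.243 short ton × 907.185 = 220.446 kg
Total: 530.703 + 189.091 + 220.446 = 940.24 kg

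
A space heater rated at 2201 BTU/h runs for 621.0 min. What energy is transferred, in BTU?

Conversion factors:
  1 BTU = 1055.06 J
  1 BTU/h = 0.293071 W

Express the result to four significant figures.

2.278×10⁴ BTU

2201 BTU/h × 0.293071 = 645.049 W
621.0 min × 60 = 37260 s
E = P × t = 645.049 W × 37260 s = 2.40345×10⁷ J
2.40345×10⁷ J ÷ (1055.06 J/BTU) = 22780.2 BTU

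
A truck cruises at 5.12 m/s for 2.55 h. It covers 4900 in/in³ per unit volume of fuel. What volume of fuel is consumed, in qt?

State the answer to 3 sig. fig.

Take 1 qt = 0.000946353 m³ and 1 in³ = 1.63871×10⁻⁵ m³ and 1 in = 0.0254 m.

2.55 h → 9180 s
d = v × t = 5.12 × 9180 = 47001.6 m
4900 in/in³ → 7.595×10⁶ m/m³
V = d / (distance per unit fuel) = 47001.6 / 7.595×10⁶ = 0.00618849 m³
In qt: 0.00618849 / 0.000946353 = 6.5393 qt

6.54 qt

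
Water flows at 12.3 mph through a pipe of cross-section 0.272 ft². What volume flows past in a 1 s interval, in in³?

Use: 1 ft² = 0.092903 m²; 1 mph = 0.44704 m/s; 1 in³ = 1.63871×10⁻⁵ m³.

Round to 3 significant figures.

8480 in³

12.3 mph × 0.44704 = 5.49859 m/s
0.272 ft² × 0.092903 = 0.0252696 m²
V = v × A × t = 5.49859 m/s × 0.0252696 m² × 1 s = 0.138947 m³
0.138947 m³ ÷ (1.63871×10⁻⁵ m³/in³) = 8479.05 in³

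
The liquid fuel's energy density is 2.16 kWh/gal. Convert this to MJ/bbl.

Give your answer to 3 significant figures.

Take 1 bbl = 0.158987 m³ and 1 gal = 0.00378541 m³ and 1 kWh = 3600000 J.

2.16 kWh/gal × 3600000 J/kWh ÷ 0.00378541 m³/gal = 2.0542×10⁹ J/m³
2.0542×10⁹ J/m³ ÷ 1000000 J/MJ × 0.158987 m³/bbl = 326.591 MJ/bbl

327 MJ/bbl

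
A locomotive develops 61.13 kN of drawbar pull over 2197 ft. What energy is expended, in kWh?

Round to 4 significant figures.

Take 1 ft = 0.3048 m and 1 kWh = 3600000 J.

61.13 kN × 1000 = 61130 N
2197 ft × 0.3048 = 669.646 m
W = F × d = 61130 N × 669.646 m = 4.09355×10⁷ J
4.09355×10⁷ J ÷ (3600000 J/kWh) = 11.371 kWh

11.37 kWh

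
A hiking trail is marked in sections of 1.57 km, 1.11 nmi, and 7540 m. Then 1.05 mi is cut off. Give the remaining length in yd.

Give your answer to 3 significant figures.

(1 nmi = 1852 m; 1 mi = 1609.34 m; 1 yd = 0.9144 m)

1.04×10⁴ yd

1.57 km × 1000 = 1570 m
1.11 nmi × 1852 = 2055.72 m
7540 m (already m)
1.05 mi × 1609.34 = 1689.81 m
Result: 1570 + 2055.72 + 7540 − 1689.81 = 9475.91 m
In yd: 9475.91 / 0.9144 = 10363 yd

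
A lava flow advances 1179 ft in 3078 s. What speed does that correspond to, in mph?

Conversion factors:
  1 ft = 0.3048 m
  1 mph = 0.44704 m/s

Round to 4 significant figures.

0.2612 mph

1179 ft × 0.3048 = 359.359 m
v = d / t = 359.359 m / 3078 s = 0.116751 m/s
0.116751 m/s ÷ (0.44704 m/s/mph) = 0.261165 mph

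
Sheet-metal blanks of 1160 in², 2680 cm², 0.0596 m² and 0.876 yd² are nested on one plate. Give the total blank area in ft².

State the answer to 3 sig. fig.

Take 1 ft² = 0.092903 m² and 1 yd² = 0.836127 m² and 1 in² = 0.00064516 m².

1160 in² × 0.00064516 → 0.748386 m²
2680 cm² × 0.0001 → 0.268 m²
0.0596 m² (already m²)
0.876 yd² × 0.836127 → 0.732447 m²
Total: 0.748386 + 0.268 + 0.0596 + 0.732447 = 1.80843 m²
In ft²: 1.80843 / 0.092903 = 19.4658 ft²

19.5 ft²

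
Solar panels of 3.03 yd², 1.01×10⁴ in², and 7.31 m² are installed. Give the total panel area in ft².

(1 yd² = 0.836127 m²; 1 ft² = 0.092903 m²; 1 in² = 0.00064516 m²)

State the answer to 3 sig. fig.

176 ft²

3.03 yd² × 0.836127 = 2.53346 m²
1.01×10⁴ in² × 0.00064516 = 6.51612 m²
7.31 m² (already m²)
Total: 2.53346 + 6.51612 + 7.31 = 16.3596 m²
In ft²: 16.3596 / 0.092903 = 176.093 ft²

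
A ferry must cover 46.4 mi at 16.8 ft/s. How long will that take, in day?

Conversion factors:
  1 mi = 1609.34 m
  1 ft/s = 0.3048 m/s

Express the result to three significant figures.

0.169 day

46.4 mi × 1609.34 = 74673.4 m
16.8 ft/s × 0.3048 = 5.12064 m/s
t = d / v = 74673.4 m / 5.12064 m/s = 14582.8 s
14582.8 s ÷ (86400 s/day) = 0.168782 day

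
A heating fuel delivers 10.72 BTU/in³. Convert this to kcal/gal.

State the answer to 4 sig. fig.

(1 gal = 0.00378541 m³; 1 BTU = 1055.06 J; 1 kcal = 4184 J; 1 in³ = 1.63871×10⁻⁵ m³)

624.4 kcal/gal

10.72 BTU/in³ × 1055.06 J/BTU ÷ 1.63871×10⁻⁵ m³/in³ = 6.90192×10⁸ J/m³
6.90192×10⁸ J/m³ ÷ 4184 J/kcal × 0.00378541 m³/gal = 624.441 kcal/gal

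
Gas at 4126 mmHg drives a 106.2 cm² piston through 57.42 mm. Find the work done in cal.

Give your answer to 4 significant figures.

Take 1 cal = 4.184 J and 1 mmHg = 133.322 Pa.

4126 mmHg → 550087 Pa
106.2 cm² → 0.01062 m²
F = P × A = 550087 × 0.01062 = 5841.92 N
57.42 mm → 0.05742 m
W = F × d = 5841.92 × 0.05742 = 335.443 J
In cal: 335.443 / 4.184 = 80.1728 cal

80.17 cal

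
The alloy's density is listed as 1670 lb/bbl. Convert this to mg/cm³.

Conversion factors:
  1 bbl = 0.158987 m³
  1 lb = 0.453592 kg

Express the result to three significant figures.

1670 lb/bbl × 0.453592 kg/lb ÷ 0.158987 m³/bbl = 4764.53 kg/m³
4764.53 kg/m³ ÷ 10⁻⁶ kg/mg × 10⁻⁶ m³/cm³ = 4764.53 mg/cm³

4760 mg/cm³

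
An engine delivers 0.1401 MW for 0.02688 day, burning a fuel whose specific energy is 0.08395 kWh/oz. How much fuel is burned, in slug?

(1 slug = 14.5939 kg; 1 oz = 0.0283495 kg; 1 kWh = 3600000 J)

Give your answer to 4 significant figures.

0.1401 MW → 140100 W
0.02688 day → 2322.43 s
E = P × t = 140100 × 2322.43 = 3.25372×10⁸ J
0.08395 kWh/oz → 1.06605×10⁷ J/kg
m = E / e_s = 3.25372×10⁸ / 1.06605×10⁷ = 30.5213 kg
In slug: 30.5213 / 14.5939 = 2.09137 slug

2.091 slug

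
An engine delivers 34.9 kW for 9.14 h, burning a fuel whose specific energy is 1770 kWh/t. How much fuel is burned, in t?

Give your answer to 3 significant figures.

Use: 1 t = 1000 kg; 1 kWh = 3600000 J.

0.180 t

34.9 kW → 34900 W
9.14 h → 32904 s
E = P × t = 34900 × 32904 = 1.14835×10⁹ J
1770 kWh/t → 6.372×10⁶ J/kg
m = E / e_s = 1.14835×10⁹ / 6.372×10⁶ = 180.218 kg
In t: 180.218 / 1000 = 0.180218 t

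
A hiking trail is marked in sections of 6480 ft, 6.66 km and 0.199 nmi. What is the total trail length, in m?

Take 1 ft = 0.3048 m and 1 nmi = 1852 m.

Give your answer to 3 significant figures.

6480 ft × 0.3048 = 1975.1 m
6.66 km × 1000 = 6660 m
0.199 nmi × 1852 = 368.548 m
Combined: 1975.1 + 6660 + 368.548 = 9003.65 m

9000 m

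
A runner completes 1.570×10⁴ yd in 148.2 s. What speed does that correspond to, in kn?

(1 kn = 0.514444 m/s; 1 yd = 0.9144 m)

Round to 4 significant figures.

188.3 kn

1.570×10⁴ yd × 0.9144 = 14356.1 m
v = d / t = 14356.1 m / 148.2 s = 96.8698 m/s
96.8698 m/s ÷ (0.514444 m/s/kn) = 188.3 kn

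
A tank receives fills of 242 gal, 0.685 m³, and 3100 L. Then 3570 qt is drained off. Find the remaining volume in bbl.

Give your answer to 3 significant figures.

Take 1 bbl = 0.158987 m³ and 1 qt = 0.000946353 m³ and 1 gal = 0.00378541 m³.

242 gal × 0.00378541 → 0.916069 m³
0.685 m³ (already m³)
3100 L × 0.001 → 3.1 m³
3570 qt × 0.000946353 → 3.37848 m³
Net: 0.916069 + 0.685 + 3.1 − 3.37848 = 1.32259 m³
In bbl: 1.32259 / 0.158987 = 8.31886 bbl

8.32 bbl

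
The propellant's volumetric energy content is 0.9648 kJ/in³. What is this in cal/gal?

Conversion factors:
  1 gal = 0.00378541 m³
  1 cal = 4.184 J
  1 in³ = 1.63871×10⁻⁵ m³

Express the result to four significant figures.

0.9648 kJ/in³ × 1000 J/kJ ÷ 1.63871×10⁻⁵ m³/in³ = 5.88756×10⁷ J/m³
5.88756×10⁷ J/m³ ÷ 4.184 J/cal × 0.00378541 m³/gal = 53266.8 cal/gal

5.327×10⁴ cal/gal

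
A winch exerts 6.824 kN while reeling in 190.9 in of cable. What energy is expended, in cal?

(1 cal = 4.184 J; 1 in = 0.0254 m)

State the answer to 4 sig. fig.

7908 cal

6.824 kN × 1000 = 6824 N
190.9 in × 0.0254 = 4.84886 m
W = F × d = 6824 N × 4.84886 m = 33088.6 J
33088.6 J ÷ (4.184 J/cal) = 7908.37 cal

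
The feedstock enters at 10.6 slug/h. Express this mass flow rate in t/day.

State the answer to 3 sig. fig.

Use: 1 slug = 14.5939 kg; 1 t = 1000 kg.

10.6 slug/h × 14.5939 kg/slug ÷ 3600 s/h = 0.0429709 kg/s
0.0429709 kg/s ÷ 1000 kg/t × 86400 s/day = 3.71269 t/day

3.71 t/day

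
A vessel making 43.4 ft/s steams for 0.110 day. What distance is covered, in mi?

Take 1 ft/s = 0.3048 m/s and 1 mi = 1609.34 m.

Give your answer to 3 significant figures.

78.1 mi

43.4 ft/s × 0.3048 = 13.2283 m/s
0.110 day × 86400 = 9504 s
d = v × t = 13.2283 m/s × 9504 s = 125722 m
125722 m ÷ (1609.34 m/mi) = 78.1202 mi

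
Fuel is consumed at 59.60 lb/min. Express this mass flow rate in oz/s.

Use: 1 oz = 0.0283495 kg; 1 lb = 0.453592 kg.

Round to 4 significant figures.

15.89 oz/s

59.60 lb/min × 0.453592 kg/lb ÷ 60 s/min = 0.450568 kg/s
0.450568 kg/s ÷ 0.0283495 kg/oz = 15.8933 oz/s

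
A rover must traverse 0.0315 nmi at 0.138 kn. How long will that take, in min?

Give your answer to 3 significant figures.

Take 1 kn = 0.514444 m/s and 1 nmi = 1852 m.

13.7 min

0.0315 nmi × 1852 → 58.338 m
0.138 kn × 0.514444 → 0.0709933 m/s
t = d / v = 58.338 m / 0.0709933 m/s = 821.74 s
821.74 s ÷ (60 s/min) = 13.6957 min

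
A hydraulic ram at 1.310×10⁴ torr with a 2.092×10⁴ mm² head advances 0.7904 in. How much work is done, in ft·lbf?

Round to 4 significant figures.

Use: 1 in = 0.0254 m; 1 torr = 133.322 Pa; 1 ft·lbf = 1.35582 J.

541.0 ft·lbf

1.310×10⁴ torr → 1.74652×10⁶ Pa
2.092×10⁴ mm² → 0.02092 m²
F = P × A = 1.74652×10⁶ × 0.02092 = 36537.2 N
0.7904 in → 0.0200762 m
W = F × d = 36537.2 × 0.0200762 = 733.528 J
In ft·lbf: 733.528 / 1.35582 = 541.022 ft·lbf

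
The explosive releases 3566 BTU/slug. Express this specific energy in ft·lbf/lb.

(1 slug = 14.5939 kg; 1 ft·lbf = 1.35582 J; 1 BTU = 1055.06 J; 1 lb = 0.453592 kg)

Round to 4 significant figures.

3566 BTU/slug × 1055.06 J/BTU ÷ 14.5939 kg/slug = 257803 J/kg
257803 J/kg ÷ 1.35582 J/ft·lbf × 0.453592 kg/lb = 86248.5 ft·lbf/lb

8.625×10⁴ ft·lbf/lb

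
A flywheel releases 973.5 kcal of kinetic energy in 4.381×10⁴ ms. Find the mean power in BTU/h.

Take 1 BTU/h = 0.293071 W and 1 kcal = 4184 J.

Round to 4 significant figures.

973.5 kcal × 4184 = 4.07312×10⁶ J
4.381×10⁴ ms × 0.001 = 43.81 s
P = E / t = 4.07312×10⁶ J / 43.81 s = 92972.4 W
92972.4 W ÷ (0.293071 W/BTU/h) = 317235 BTU/h

3.172×10⁵ BTU/h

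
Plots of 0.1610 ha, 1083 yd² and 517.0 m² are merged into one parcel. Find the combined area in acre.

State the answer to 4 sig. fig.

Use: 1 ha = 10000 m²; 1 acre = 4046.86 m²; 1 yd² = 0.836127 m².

0.7494 acre

0.1610 ha × 10000 = 1610 m²
1083 yd² × 0.836127 = 905.526 m²
517.0 m² (already m²)
Total: 1610 + 905.526 + 517 = 3032.53 m²
In acre: 3032.53 / 4046.86 = 0.749354 acre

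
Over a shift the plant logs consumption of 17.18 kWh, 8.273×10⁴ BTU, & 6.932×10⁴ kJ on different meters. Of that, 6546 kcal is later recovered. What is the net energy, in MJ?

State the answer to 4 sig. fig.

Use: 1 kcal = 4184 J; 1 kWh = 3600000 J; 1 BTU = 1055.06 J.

17.18 kWh × 3600000 = 6.1848×10⁷ J
8.273×10⁴ BTU × 1055.06 = 8.72851×10⁷ J
6.932×10⁴ kJ × 1000 = 6.932×10⁷ J
6546 kcal × 4184 = 2.73885×10⁷ J
Net: 6.1848×10⁷ + 8.72851×10⁷ + 6.932×10⁷ − 2.73885×10⁷ = 1.91065×10⁸ J
In MJ: 1.91065×10⁸ / 1000000 = 191.065 MJ

191.1 MJ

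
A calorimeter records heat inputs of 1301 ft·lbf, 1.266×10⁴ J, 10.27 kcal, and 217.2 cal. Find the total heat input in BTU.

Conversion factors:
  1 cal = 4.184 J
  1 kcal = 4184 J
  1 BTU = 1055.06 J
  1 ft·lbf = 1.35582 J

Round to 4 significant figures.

55.26 BTU

1301 ft·lbf × 1.35582 = 1763.92 J
1.266×10⁴ J (already J)
10.27 kcal × 4184 = 42969.7 J
217.2 cal × 4.184 = 908.765 J
Total: 1763.92 + 12660 + 42969.7 + 908.765 = 58302.4 J
In BTU: 58302.4 / 1055.06 = 55.2598 BTU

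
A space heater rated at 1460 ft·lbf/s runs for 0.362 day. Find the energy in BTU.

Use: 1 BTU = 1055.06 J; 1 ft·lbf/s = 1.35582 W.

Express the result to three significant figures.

1460 ft·lbf/s × 1.35582 = 1979.5 W
0.362 day × 86400 = 31276.8 s
E = P × t = 1979.5 W × 31276.8 s = 6.19124×10⁷ J
6.19124×10⁷ J ÷ (1055.06 J/BTU) = 58681.4 BTU

5.87×10⁴ BTU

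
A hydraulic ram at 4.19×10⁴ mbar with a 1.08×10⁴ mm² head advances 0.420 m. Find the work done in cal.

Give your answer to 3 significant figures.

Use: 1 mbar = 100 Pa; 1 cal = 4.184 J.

4.19×10⁴ mbar → 4.19×10⁶ Pa
1.08×10⁴ mm² → 0.0108 m²
F = P × A = 4.19×10⁶ × 0.0108 = 45252 N
W = F × d = 45252 × 0.42 = 19005.8 J
In cal: 19005.8 / 4.184 = 4542.5 cal

4540 cal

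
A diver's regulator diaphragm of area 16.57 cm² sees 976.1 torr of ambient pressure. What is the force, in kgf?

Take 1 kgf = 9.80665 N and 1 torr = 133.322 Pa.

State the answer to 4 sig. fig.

21.99 kgf

976.1 torr × 133.322 → 130136 Pa
16.57 cm² × 0.0001 → 0.001657 m²
F = P × A = 130136 Pa × 0.001657 m² = 215.635 N
215.635 N ÷ (9.80665 N/kgf) = 21.9887 kgf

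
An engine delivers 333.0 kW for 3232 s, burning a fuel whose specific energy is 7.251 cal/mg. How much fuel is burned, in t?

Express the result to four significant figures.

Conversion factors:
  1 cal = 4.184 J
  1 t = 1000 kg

333.0 kW → 333000 W
E = P × t = 333000 × 3232 = 1.07626×10⁹ J
7.251 cal/mg → 3.03382×10⁷ J/kg
m = E / e_s = 1.07626×10⁹ / 3.03382×10⁷ = 35.4754 kg
In t: 35.4754 / 1000 = 0.0354754 t

0.03548 t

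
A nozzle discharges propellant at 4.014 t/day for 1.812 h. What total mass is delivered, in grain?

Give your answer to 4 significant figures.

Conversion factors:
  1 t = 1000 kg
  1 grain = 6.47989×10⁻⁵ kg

4.677×10⁶ grain

4.014 t/day → 0.0464583 kg/s
1.812 h → 6523.2 s
m = ṁ × t = 0.0464583 × 6523.2 = 303.057 kg
In grain: 303.057 / 6.47989×10⁻⁵ = 4.67688×10⁶ grain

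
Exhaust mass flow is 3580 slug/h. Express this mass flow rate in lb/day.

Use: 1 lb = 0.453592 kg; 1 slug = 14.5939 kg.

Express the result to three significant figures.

2.76×10⁶ lb/day

3580 slug/h × 14.5939 kg/slug ÷ 3600 s/h = 14.5128 kg/s
14.5128 kg/s ÷ 0.453592 kg/lb × 86400 s/day = 2.76439×10⁶ lb/day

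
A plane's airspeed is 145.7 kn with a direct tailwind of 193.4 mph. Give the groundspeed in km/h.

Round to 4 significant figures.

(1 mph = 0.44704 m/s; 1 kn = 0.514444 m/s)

581.1 km/h

145.7 kn × 0.514444 = 74.9545 m/s
193.4 mph × 0.44704 = 86.4575 m/s
Combined: 74.9545 + 86.4575 = 161.412 m/s
In km/h: 161.412 / (1/3.6) = 581.083 km/h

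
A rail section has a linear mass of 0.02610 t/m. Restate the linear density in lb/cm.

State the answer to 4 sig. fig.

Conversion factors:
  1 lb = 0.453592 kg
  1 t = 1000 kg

0.02610 t/m × 1000 kg/t = 26.1 kg/m
26.1 kg/m ÷ 0.453592 kg/lb × 0.01 m/cm = 0.575407 lb/cm

0.5754 lb/cm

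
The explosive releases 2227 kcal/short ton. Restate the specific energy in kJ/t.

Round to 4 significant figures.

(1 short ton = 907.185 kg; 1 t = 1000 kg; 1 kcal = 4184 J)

2227 kcal/short ton × 4184 J/kcal ÷ 907.185 kg/short ton = 10271.1 J/kg
10271.1 J/kg ÷ 1000 J/kJ × 1000 kg/t = 10271.1 kJ/t

1.027×10⁴ kJ/t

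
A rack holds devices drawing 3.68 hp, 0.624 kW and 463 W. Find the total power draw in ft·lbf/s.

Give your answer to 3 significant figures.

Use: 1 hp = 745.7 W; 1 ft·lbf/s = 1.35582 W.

3.68 hp × 745.7 → 2744.18 W
0.624 kW × 1000 → 624 W
463 W (already W)
Sum: 2744.18 + 624 + 463 = 3831.18 W
In ft·lbf/s: 3831.18 / 1.35582 = 2825.73 ft·lbf/s

2830 ft·lbf/s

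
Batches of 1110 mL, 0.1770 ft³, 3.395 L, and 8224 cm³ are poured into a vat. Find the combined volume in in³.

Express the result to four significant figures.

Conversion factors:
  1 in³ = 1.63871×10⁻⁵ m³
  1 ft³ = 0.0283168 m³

1083 in³

1110 mL × 10⁻⁶ = 0.00111 m³
0.1770 ft³ × 0.0283168 = 0.00501207 m³
3.395 L × 0.001 = 0.003395 m³
8224 cm³ × 10⁻⁶ = 0.008224 m³
Total: 0.00111 + 0.00501207 + 0.003395 + 0.008224 = 0.0177411 m³
In in³: 0.0177411 / 1.63871×10⁻⁵ = 1082.63 in³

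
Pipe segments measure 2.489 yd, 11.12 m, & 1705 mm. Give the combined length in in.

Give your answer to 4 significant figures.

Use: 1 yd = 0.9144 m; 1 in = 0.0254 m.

2.489 yd × 0.9144 = 2.27594 m
11.12 m (already m)
1705 mm × 0.001 = 1.705 m
Combined: 2.27594 + 11.12 + 1.705 = 15.1009 m
In in: 15.1009 / 0.0254 = 594.524 in

594.5 in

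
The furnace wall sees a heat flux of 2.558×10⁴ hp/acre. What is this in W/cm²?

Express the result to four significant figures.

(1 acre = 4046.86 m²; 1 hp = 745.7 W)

0.4714 W/cm²

2.558×10⁴ hp/acre × 745.7 W/hp ÷ 4046.86 m²/acre = 4713.53 W/m²
4713.53 W/m² × 0.0001 m²/cm² = 0.471353 W/cm²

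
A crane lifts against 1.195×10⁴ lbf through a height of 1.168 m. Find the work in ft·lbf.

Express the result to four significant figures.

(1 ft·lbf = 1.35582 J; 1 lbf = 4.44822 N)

4.579×10⁴ ft·lbf

1.195×10⁴ lbf × 4.44822 = 53156.2 N
W = F × d = 53156.2 N × 1.168 m = 62086.4 J
62086.4 J ÷ (1.35582 J/ft·lbf) = 45792.5 ft·lbf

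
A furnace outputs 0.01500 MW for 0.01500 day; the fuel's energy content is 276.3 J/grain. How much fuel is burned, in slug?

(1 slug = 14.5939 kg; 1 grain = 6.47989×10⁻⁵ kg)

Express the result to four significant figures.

0.3124 slug

0.01500 MW → 15000 W
0.01500 day → 1296 s
E = P × t = 15000 × 1296 = 1.944×10⁷ J
276.3 J/grain → 4.26396×10⁶ J/kg
m = E / e_s = 1.944×10⁷ / 4.26396×10⁶ = 4.55914 kg
In slug: 4.55914 / 14.5939 = 0.3124 slug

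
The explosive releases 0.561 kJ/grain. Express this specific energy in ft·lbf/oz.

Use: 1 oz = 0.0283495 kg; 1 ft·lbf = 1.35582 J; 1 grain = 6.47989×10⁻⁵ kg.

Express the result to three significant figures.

1.81×10⁵ ft·lbf/oz

0.561 kJ/grain × 1000 J/kJ ÷ 6.47989×10⁻⁵ kg/grain = 8.65755×10⁶ J/kg
8.65755×10⁶ J/kg ÷ 1.35582 J/ft·lbf × 0.0283495 kg/oz = 181025 ft·lbf/oz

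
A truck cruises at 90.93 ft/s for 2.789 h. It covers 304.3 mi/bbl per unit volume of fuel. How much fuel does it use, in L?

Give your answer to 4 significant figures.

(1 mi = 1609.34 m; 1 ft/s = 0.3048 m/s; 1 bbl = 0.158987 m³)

90.34 L

90.93 ft/s → 27.7155 m/s
2.789 h → 10040.4 s
d = v × t = 27.7155 × 10040.4 = 278275 m
304.3 mi/bbl → 3.08027×10⁶ m/m³
V = d / (distance per unit fuel) = 278275 / 3.08027×10⁶ = 0.0903411 m³
In L: 0.0903411 / 0.001 = 90.3411 L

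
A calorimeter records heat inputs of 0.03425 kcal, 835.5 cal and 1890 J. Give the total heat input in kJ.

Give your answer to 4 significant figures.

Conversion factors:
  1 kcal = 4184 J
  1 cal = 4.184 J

5.529 kJ

0.03425 kcal × 4184 → 143.302 J
835.5 cal × 4.184 → 3495.73 J
1890 J (already J)
Sum: 143.302 + 3495.73 + 1890 = 5529.03 J
In kJ: 5529.03 / 1000 = 5.52903 kJ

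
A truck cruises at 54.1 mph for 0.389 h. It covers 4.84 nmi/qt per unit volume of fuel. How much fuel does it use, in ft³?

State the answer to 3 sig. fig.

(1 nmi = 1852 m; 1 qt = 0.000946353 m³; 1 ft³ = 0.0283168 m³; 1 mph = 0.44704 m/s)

54.1 mph → 24.1849 m/s
0.389 h → 1400.4 s
d = v × t = 24.1849 × 1400.4 = 33868.5 m
4.84 nmi/qt → 9.47181×10⁶ m/m³
V = d / (distance per unit fuel) = 33868.5 / 9.47181×10⁶ = 0.00357572 m³
In ft³: 0.00357572 / 0.0283168 = 0.126276 ft³

0.126 ft³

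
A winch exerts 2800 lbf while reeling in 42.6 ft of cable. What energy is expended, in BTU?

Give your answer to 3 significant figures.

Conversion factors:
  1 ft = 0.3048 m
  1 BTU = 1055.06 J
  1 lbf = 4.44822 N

153 BTU

2800 lbf × 4.44822 → 12455 N
42.6 ft × 0.3048 → 12.9845 m
W = F × d = 12455 N × 12.9845 m = 161722 J
161722 J ÷ (1055.06 J/BTU) = 153.282 BTU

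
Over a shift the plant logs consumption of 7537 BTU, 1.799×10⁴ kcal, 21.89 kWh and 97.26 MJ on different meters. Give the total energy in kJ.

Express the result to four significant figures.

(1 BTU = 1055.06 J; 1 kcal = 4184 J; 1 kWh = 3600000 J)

7537 BTU × 1055.06 = 7.95199×10⁶ J
1.799×10⁴ kcal × 4184 = 7.52702×10⁷ J
21.89 kWh × 3600000 = 7.8804×10⁷ J
97.26 MJ × 1000000 = 9.726×10⁷ J
Sum: 7.95199×10⁶ + 7.52702×10⁷ + 7.8804×10⁷ + 9.726×10⁷ = 2.59286×10⁸ J
In kJ: 2.59286×10⁸ / 1000 = 259286 kJ

2.593×10⁵ kJ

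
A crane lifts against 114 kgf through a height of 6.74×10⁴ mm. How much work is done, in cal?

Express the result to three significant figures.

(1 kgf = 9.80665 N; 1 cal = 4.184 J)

1.80×10⁴ cal

114 kgf × 9.80665 = 1117.96 N
6.74×10⁴ mm × 0.001 = 67.4 m
W = F × d = 1117.96 N × 67.4 m = 75350.5 J
75350.5 J ÷ (4.184 J/cal) = 18009.2 cal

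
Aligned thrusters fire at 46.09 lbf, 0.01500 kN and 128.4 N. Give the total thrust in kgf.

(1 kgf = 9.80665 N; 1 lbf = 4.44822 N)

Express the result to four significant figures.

35.53 kgf

46.09 lbf × 4.44822 = 205.018 N
0.01500 kN × 1000 = 15 N
128.4 N (already N)
Combined: 205.018 + 15 + 128.4 = 348.418 N
In kgf: 348.418 / 9.80665 = 35.5287 kgf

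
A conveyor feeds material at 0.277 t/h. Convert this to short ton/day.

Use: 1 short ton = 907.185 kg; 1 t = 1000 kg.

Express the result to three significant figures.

7.33 short ton/day

0.277 t/h × 1000 kg/t ÷ 3600 s/h = 0.0769444 kg/s
0.0769444 kg/s ÷ 907.185 kg/short ton × 86400 s/day = 7.32816 short ton/day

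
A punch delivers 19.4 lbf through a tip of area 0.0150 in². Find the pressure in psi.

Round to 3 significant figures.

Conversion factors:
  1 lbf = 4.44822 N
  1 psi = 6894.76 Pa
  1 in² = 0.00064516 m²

19.4 lbf × 4.44822 → 86.2955 N
0.0150 in² × 0.00064516 → 9.6774×10⁻⁶ m²
P = F / A = 86.2955 N / 9.6774×10⁻⁶ m² = 8.91722×10⁶ Pa
8.91722×10⁶ Pa ÷ (6894.76 Pa/psi) = 1293.33 psi

1290 psi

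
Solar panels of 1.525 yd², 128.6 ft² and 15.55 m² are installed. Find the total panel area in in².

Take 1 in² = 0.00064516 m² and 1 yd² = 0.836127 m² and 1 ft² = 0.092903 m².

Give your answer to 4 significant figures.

4.460×10⁴ in²

1.525 yd² × 0.836127 = 1.27509 m²
128.6 ft² × 0.092903 = 11.9473 m²
15.55 m² (already m²)
Total: 1.27509 + 11.9473 + 15.55 = 28.7724 m²
In in²: 28.7724 / 0.00064516 = 44597.3 in²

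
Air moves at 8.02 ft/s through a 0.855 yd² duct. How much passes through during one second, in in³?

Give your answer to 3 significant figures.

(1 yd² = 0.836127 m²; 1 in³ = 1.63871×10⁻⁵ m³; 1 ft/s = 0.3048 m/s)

8.02 ft/s × 0.3048 → 2.4445 m/s
0.855 yd² × 0.836127 → 0.714889 m²
V = v × A × t = 2.4445 m/s × 0.714889 m² × 1 s = 1.74755 m³
1.74755 m³ ÷ (1.63871×10⁻⁵ m³/in³) = 106642 in³

1.07×10⁵ in³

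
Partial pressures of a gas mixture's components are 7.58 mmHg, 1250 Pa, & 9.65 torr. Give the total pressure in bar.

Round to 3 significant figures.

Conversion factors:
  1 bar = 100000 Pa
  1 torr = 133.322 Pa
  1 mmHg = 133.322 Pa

0.0355 bar

7.58 mmHg × 133.322 = 1010.58 Pa
1250 Pa (already Pa)
9.65 torr × 133.322 = 1286.56 Pa
Combined: 1010.58 + 1250 + 1286.56 = 3547.14 Pa
In bar: 3547.14 / 100000 = 0.0354714 bar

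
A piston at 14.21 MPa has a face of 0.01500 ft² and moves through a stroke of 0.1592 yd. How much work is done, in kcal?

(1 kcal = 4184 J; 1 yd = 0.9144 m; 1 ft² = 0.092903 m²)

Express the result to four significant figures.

0.6890 kcal

14.21 MPa → 1.421×10⁷ Pa
0.01500 ft² → 0.00139354 m²
F = P × A = 1.421×10⁷ × 0.00139354 = 19802.2 N
0.1592 yd → 0.145572 m
W = F × d = 19802.2 × 0.145572 = 2882.65 J
In kcal: 2882.65 / 4184 = 0.68897 kcal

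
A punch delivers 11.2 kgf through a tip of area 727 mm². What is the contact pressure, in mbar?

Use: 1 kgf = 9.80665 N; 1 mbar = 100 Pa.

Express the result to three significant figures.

1510 mbar

11.2 kgf × 9.80665 → 109.834 N
727 mm² × 10⁻⁶ → 7.27×10⁻⁴ m²
P = F / A = 109.834 N / 7.27×10⁻⁴ m² = 151078 Pa
151078 Pa ÷ (100 Pa/mbar) = 1510.78 mbar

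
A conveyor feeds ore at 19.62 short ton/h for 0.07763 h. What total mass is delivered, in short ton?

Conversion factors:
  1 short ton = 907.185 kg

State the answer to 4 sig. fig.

19.62 short ton/h → 4.94416 kg/s
0.07763 h → 279.468 s
m = ṁ × t = 4.94416 × 279.468 = 1381.73 kg
In short ton: 1381.73 / 907.185 = 1.5231 short ton

1.523 short ton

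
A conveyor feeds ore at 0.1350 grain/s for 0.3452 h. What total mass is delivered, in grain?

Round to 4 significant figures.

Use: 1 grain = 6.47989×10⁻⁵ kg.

167.8 grain

0.1350 grain/s → 8.74785×10⁻⁶ kg/s
0.3452 h → 1242.72 s
m = ṁ × t = 8.74785×10⁻⁶ × 1242.72 = 0.0108711 kg
In grain: 0.0108711 / 6.47989×10⁻⁵ = 167.767 grain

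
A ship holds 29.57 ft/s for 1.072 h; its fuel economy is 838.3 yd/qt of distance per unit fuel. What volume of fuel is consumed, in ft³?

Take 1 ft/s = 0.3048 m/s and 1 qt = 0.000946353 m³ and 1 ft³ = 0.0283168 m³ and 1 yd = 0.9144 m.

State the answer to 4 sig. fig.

29.57 ft/s → 9.01294 m/s
1.072 h → 3859.2 s
d = v × t = 9.01294 × 3859.2 = 34782.7 m
838.3 yd/qt → 809995 m/m³
V = d / (distance per unit fuel) = 34782.7 / 809995 = 0.0429419 m³
In ft³: 0.0429419 / 0.0283168 = 1.51648 ft³

1.516 ft³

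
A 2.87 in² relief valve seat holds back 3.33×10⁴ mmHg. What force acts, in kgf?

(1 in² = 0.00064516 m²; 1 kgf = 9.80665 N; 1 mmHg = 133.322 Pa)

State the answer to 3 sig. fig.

838 kgf

3.33×10⁴ mmHg × 133.322 → 4.43962×10⁶ Pa
2.87 in² × 0.00064516 → 0.00185161 m²
F = P × A = 4.43962×10⁶ Pa × 0.00185161 m² = 8220.44 N
8220.44 N ÷ (9.80665 N/kgf) = 838.252 kgf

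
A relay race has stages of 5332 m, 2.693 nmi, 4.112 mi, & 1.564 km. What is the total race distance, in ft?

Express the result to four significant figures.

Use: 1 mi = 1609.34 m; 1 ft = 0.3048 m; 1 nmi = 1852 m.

5332 m (already m)
2.693 nmi × 1852 → 4987.44 m
4.112 mi × 1609.34 → 6617.61 m
1.564 km × 1000 → 1564 m
Combined: 5332 + 4987.44 + 6617.61 + 1564 = 18501 m
In ft: 18501 / 0.3048 = 60698.8 ft

6.070×10⁴ ft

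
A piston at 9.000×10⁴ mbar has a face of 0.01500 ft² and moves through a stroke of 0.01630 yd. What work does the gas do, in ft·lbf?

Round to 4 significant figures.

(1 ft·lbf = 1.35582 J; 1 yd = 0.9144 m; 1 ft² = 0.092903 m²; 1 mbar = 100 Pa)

9.000×10⁴ mbar → 9×10⁶ Pa
0.01500 ft² → 0.00139354 m²
F = P × A = 9×10⁶ × 0.00139354 = 12541.9 N
0.01630 yd → 0.0149047 m
W = F × d = 12541.9 × 0.0149047 = 186.933 J
In ft·lbf: 186.933 / 1.35582 = 137.874 ft·lbf

137.9 ft·lbf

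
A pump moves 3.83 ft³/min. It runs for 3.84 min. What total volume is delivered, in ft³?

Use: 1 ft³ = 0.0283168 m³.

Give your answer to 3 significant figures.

14.7 ft³

3.83 ft³/min → 0.00180756 m³/s
3.84 min → 230.4 s
V = Q × t = 0.00180756 × 230.4 = 0.416462 m³
In ft³: 0.416462 / 0.0283168 = 14.7072 ft³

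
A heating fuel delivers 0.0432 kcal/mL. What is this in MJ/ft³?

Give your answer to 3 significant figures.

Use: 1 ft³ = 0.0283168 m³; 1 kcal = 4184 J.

0.0432 kcal/mL × 4184 J/kcal ÷ 10⁻⁶ m³/mL = 1.80749×10⁸ J/m³
1.80749×10⁸ J/m³ ÷ 1000000 J/MJ × 0.0283168 m³/ft³ = 5.11823 MJ/ft³

5.12 MJ/ft³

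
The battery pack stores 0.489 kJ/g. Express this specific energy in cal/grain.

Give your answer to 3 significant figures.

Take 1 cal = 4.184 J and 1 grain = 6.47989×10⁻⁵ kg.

7.57 cal/grain

0.489 kJ/g × 1000 J/kJ ÷ 0.001 kg/g = 489000 J/kg
489000 J/kg ÷ 4.184 J/cal × 6.47989×10⁻⁵ kg/grain = 7.57329 cal/grain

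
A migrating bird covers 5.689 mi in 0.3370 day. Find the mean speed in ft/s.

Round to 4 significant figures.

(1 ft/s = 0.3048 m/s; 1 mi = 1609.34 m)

1.032 ft/s

5.689 mi × 1609.34 = 9155.54 m
0.3370 day × 86400 = 29116.8 s
v = d / t = 9155.54 m / 29116.8 s = 0.314442 m/s
0.314442 m/s ÷ (0.3048 m/s/ft/s) = 1.03163 ft/s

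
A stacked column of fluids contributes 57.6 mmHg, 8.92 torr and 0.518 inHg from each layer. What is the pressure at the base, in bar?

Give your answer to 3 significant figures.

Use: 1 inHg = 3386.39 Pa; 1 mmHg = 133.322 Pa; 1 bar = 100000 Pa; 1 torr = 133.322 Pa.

57.6 mmHg × 133.322 = 7679.35 Pa
8.92 torr × 133.322 = 1189.23 Pa
0.518 inHg × 3386.39 = 1754.15 Pa
Combined: 7679.35 + 1189.23 + 1754.15 = 10622.7 Pa
In bar: 10622.7 / 100000 = 0.106227 bar

0.106 bar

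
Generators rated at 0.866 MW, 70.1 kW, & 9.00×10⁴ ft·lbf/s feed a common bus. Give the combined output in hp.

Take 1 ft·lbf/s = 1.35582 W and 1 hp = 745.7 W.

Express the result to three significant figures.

0.866 MW × 1000000 = 866000 W
70.1 kW × 1000 = 70100 W
9.00×10⁴ ft·lbf/s × 1.35582 = 122024 W
Sum: 866000 + 70100 + 122024 = 1.05812×10⁶ W
In hp: 1.05812×10⁶ / 745.7 = 1418.96 hp

1420 hp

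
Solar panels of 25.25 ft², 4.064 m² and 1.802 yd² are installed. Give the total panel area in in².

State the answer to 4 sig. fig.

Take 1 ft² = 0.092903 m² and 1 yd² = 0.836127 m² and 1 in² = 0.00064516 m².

1.227×10⁴ in²

25.25 ft² × 0.092903 = 2.3458 m²
4.064 m² (already m²)
1.802 yd² × 0.836127 = 1.5067 m²
Sum: 2.3458 + 4.064 + 1.5067 = 7.9165 m²
In in²: 7.9165 / 0.00064516 = 12270.6 in²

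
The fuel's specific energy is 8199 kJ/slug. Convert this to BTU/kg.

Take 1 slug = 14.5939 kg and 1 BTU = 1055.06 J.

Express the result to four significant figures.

532.5 BTU/kg

8199 kJ/slug × 1000 J/kJ ÷ 14.5939 kg/slug = 561810 J/kg
561810 J/kg ÷ 1055.06 J/BTU = 532.491 BTU/kg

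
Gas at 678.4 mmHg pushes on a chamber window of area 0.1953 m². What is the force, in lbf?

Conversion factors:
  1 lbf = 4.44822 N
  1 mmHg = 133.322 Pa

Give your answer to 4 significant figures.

678.4 mmHg × 133.322 → 90445.6 Pa
F = P × A = 90445.6 Pa × 0.1953 m² = 17664 N
17664 N ÷ (4.44822 N/lbf) = 3971.03 lbf

3971 lbf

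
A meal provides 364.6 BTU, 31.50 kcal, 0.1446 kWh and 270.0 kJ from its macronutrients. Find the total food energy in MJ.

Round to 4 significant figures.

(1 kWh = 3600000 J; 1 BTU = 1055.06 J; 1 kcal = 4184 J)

364.6 BTU × 1055.06 = 384675 J
31.50 kcal × 4184 = 131796 J
0.1446 kWh × 3600000 = 520560 J
270.0 kJ × 1000 = 270000 J
Combined: 384675 + 131796 + 520560 + 270000 = 1.30703×10⁶ J
In MJ: 1.30703×10⁶ / 1000000 = 1.30703 MJ

1.307 MJ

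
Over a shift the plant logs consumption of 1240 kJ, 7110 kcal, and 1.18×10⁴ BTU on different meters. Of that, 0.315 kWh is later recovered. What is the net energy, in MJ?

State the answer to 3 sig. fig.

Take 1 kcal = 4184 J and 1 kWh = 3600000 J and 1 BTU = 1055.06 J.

42.3 MJ

1240 kJ × 1000 = 1.24×10⁶ J
7110 kcal × 4184 = 2.97482×10⁷ J
1.18×10⁴ BTU × 1055.06 = 1.24497×10⁷ J
0.315 kWh × 3600000 = 1.134×10⁶ J
Result: 1.24×10⁶ + 2.97482×10⁷ + 1.24497×10⁷ − 1.134×10⁶ = 4.23039×10⁷ J
In MJ: 4.23039×10⁷ / 1000000 = 42.3039 MJ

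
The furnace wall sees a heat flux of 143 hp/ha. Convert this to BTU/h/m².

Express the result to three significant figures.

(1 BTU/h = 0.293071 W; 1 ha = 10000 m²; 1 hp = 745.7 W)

143 hp/ha × 745.7 W/hp ÷ 10000 m²/ha = 10.6635 W/m²
10.6635 W/m² ÷ 0.293071 W/BTU/h = 36.3854 BTU/h/m²

36.4 BTU/h/m²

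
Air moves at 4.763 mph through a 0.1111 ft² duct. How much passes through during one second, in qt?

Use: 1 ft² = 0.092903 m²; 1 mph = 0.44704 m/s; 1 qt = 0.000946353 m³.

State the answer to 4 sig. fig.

4.763 mph × 0.44704 → 2.12925 m/s
0.1111 ft² × 0.092903 → 0.0103215 m²
V = v × A × t = 2.12925 m/s × 0.0103215 m² × 1 s = 0.0219771 m³
0.0219771 m³ ÷ (0.000946353 m³/qt) = 23.2229 qt

23.22 qt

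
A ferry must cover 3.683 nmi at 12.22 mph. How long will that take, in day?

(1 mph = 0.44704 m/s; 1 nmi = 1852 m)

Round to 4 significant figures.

0.01445 day

3.683 nmi × 1852 → 6820.92 m
12.22 mph × 0.44704 → 5.46283 m/s
t = d / v = 6820.92 m / 5.46283 m/s = 1248.61 s
1248.61 s ÷ (86400 s/day) = 0.0144515 day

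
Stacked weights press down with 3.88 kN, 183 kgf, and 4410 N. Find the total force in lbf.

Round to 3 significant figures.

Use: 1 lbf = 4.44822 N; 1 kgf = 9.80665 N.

2270 lbf

3.88 kN × 1000 = 3880 N
183 kgf × 9.80665 = 1794.62 N
4410 N (already N)
Combined: 3880 + 1794.62 + 4410 = 10084.6 N
In lbf: 10084.6 / 4.44822 = 2267.11 lbf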